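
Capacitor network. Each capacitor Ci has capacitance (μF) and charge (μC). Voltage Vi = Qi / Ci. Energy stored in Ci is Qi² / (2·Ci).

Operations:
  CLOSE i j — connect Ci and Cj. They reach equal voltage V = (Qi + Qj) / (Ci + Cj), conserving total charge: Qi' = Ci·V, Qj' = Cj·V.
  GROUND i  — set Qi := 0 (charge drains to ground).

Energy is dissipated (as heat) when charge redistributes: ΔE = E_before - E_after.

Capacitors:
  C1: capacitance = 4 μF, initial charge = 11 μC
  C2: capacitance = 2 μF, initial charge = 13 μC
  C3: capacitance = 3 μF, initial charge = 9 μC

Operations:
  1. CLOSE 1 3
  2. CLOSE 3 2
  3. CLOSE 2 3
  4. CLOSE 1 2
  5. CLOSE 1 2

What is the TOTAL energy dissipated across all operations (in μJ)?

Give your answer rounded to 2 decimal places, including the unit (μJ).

Initial: C1(4μF, Q=11μC, V=2.75V), C2(2μF, Q=13μC, V=6.50V), C3(3μF, Q=9μC, V=3.00V)
Op 1: CLOSE 1-3: Q_total=20.00, C_total=7.00, V=2.86; Q1=11.43, Q3=8.57; dissipated=0.054
Op 2: CLOSE 3-2: Q_total=21.57, C_total=5.00, V=4.31; Q3=12.94, Q2=8.63; dissipated=7.962
Op 3: CLOSE 2-3: Q_total=21.57, C_total=5.00, V=4.31; Q2=8.63, Q3=12.94; dissipated=0.000
Op 4: CLOSE 1-2: Q_total=20.06, C_total=6.00, V=3.34; Q1=13.37, Q2=6.69; dissipated=1.416
Op 5: CLOSE 1-2: Q_total=20.06, C_total=6.00, V=3.34; Q1=13.37, Q2=6.69; dissipated=0.000
Total dissipated: 9.431 μJ

Answer: 9.43 μJ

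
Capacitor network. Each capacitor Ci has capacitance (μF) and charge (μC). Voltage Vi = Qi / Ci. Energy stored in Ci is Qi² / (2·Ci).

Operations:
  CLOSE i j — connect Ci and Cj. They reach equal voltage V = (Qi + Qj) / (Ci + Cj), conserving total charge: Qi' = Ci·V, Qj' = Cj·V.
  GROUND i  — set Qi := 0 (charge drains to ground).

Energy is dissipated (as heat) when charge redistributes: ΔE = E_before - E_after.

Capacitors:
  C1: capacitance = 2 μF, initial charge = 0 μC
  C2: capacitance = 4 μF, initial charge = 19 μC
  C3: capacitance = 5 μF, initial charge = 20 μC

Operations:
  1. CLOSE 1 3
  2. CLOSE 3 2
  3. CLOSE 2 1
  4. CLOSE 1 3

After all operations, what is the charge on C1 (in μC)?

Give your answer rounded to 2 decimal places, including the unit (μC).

Initial: C1(2μF, Q=0μC, V=0.00V), C2(4μF, Q=19μC, V=4.75V), C3(5μF, Q=20μC, V=4.00V)
Op 1: CLOSE 1-3: Q_total=20.00, C_total=7.00, V=2.86; Q1=5.71, Q3=14.29; dissipated=11.429
Op 2: CLOSE 3-2: Q_total=33.29, C_total=9.00, V=3.70; Q3=18.49, Q2=14.79; dissipated=3.981
Op 3: CLOSE 2-1: Q_total=20.51, C_total=6.00, V=3.42; Q2=13.67, Q1=6.84; dissipated=0.472
Op 4: CLOSE 1-3: Q_total=25.33, C_total=7.00, V=3.62; Q1=7.24, Q3=18.09; dissipated=0.056
Final charges: Q1=7.24, Q2=13.67, Q3=18.09

Answer: 7.24 μC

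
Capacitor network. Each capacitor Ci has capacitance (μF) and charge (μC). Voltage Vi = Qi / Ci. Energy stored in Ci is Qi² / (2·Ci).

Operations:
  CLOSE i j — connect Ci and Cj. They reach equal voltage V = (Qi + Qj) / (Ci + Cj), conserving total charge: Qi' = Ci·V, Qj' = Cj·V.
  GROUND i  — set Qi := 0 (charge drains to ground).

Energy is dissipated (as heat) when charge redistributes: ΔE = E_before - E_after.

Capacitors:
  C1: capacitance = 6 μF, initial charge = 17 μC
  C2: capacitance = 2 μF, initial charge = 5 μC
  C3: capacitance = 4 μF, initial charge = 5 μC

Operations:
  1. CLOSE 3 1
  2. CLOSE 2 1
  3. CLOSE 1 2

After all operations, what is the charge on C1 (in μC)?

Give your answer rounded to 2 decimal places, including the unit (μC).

Initial: C1(6μF, Q=17μC, V=2.83V), C2(2μF, Q=5μC, V=2.50V), C3(4μF, Q=5μC, V=1.25V)
Op 1: CLOSE 3-1: Q_total=22.00, C_total=10.00, V=2.20; Q3=8.80, Q1=13.20; dissipated=3.008
Op 2: CLOSE 2-1: Q_total=18.20, C_total=8.00, V=2.27; Q2=4.55, Q1=13.65; dissipated=0.068
Op 3: CLOSE 1-2: Q_total=18.20, C_total=8.00, V=2.27; Q1=13.65, Q2=4.55; dissipated=0.000
Final charges: Q1=13.65, Q2=4.55, Q3=8.80

Answer: 13.65 μC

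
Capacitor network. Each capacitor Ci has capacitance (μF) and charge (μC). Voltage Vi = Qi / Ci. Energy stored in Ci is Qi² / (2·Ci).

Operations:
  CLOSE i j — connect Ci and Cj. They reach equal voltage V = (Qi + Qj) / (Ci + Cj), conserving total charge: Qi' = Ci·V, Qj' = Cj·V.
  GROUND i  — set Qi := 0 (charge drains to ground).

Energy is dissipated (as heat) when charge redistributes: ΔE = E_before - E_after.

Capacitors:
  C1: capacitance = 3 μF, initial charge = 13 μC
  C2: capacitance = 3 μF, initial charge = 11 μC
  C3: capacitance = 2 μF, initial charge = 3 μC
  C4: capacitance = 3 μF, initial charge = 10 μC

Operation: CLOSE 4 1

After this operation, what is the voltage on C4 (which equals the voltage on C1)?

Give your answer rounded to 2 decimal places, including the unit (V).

Answer: 3.83 V

Derivation:
Initial: C1(3μF, Q=13μC, V=4.33V), C2(3μF, Q=11μC, V=3.67V), C3(2μF, Q=3μC, V=1.50V), C4(3μF, Q=10μC, V=3.33V)
Op 1: CLOSE 4-1: Q_total=23.00, C_total=6.00, V=3.83; Q4=11.50, Q1=11.50; dissipated=0.750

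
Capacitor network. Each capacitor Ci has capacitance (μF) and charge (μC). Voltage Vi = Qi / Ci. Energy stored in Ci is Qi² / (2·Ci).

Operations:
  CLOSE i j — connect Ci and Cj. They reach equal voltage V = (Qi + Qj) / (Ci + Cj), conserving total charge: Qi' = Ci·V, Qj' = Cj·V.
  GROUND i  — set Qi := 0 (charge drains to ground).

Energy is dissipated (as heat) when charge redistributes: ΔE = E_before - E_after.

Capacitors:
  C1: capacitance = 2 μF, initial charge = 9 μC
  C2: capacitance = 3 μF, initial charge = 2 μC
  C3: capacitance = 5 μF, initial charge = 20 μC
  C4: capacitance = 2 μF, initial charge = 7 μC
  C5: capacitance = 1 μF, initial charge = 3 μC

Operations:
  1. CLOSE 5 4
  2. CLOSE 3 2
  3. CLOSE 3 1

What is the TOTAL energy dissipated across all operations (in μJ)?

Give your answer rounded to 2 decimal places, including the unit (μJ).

Initial: C1(2μF, Q=9μC, V=4.50V), C2(3μF, Q=2μC, V=0.67V), C3(5μF, Q=20μC, V=4.00V), C4(2μF, Q=7μC, V=3.50V), C5(1μF, Q=3μC, V=3.00V)
Op 1: CLOSE 5-4: Q_total=10.00, C_total=3.00, V=3.33; Q5=3.33, Q4=6.67; dissipated=0.083
Op 2: CLOSE 3-2: Q_total=22.00, C_total=8.00, V=2.75; Q3=13.75, Q2=8.25; dissipated=10.417
Op 3: CLOSE 3-1: Q_total=22.75, C_total=7.00, V=3.25; Q3=16.25, Q1=6.50; dissipated=2.188
Total dissipated: 12.688 μJ

Answer: 12.69 μJ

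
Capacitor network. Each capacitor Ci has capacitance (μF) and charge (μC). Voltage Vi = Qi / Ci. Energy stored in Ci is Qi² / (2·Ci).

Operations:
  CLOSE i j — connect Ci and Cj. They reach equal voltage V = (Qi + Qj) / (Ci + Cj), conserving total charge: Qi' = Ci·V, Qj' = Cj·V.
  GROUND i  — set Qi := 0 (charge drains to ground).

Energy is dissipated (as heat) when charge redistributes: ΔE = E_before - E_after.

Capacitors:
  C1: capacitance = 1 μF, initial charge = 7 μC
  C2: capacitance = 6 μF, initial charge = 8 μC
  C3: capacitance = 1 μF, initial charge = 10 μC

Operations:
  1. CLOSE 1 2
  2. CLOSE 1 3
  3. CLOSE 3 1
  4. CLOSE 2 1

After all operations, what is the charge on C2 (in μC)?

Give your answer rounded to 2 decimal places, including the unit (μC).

Initial: C1(1μF, Q=7μC, V=7.00V), C2(6μF, Q=8μC, V=1.33V), C3(1μF, Q=10μC, V=10.00V)
Op 1: CLOSE 1-2: Q_total=15.00, C_total=7.00, V=2.14; Q1=2.14, Q2=12.86; dissipated=13.762
Op 2: CLOSE 1-3: Q_total=12.14, C_total=2.00, V=6.07; Q1=6.07, Q3=6.07; dissipated=15.434
Op 3: CLOSE 3-1: Q_total=12.14, C_total=2.00, V=6.07; Q3=6.07, Q1=6.07; dissipated=0.000
Op 4: CLOSE 2-1: Q_total=18.93, C_total=7.00, V=2.70; Q2=16.22, Q1=2.70; dissipated=6.614
Final charges: Q1=2.70, Q2=16.22, Q3=6.07

Answer: 16.22 μC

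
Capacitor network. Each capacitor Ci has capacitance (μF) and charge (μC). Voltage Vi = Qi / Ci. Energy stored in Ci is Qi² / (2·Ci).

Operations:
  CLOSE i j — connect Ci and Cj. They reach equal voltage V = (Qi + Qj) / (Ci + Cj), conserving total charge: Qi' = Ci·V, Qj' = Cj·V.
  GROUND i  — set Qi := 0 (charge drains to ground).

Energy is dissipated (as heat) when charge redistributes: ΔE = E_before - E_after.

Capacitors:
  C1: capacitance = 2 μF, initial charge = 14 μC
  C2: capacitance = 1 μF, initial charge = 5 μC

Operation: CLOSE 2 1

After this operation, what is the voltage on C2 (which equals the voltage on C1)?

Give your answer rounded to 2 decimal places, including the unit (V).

Answer: 6.33 V

Derivation:
Initial: C1(2μF, Q=14μC, V=7.00V), C2(1μF, Q=5μC, V=5.00V)
Op 1: CLOSE 2-1: Q_total=19.00, C_total=3.00, V=6.33; Q2=6.33, Q1=12.67; dissipated=1.333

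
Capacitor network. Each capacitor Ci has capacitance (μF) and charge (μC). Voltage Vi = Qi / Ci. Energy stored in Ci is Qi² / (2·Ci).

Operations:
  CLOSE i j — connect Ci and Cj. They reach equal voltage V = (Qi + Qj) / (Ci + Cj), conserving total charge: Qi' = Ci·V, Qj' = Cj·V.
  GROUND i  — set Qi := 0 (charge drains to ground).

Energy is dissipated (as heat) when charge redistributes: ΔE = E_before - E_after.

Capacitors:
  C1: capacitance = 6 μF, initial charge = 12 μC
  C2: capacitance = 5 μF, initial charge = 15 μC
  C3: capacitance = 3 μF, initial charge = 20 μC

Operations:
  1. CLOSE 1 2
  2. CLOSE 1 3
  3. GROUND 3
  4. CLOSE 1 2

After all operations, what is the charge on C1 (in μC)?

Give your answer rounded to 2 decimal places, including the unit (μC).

Initial: C1(6μF, Q=12μC, V=2.00V), C2(5μF, Q=15μC, V=3.00V), C3(3μF, Q=20μC, V=6.67V)
Op 1: CLOSE 1-2: Q_total=27.00, C_total=11.00, V=2.45; Q1=14.73, Q2=12.27; dissipated=1.364
Op 2: CLOSE 1-3: Q_total=34.73, C_total=9.00, V=3.86; Q1=23.15, Q3=11.58; dissipated=17.742
Op 3: GROUND 3: Q3=0; energy lost=22.333
Op 4: CLOSE 1-2: Q_total=35.42, C_total=11.00, V=3.22; Q1=19.32, Q2=16.10; dissipated=2.688
Final charges: Q1=19.32, Q2=16.10, Q3=0.00

Answer: 19.32 μC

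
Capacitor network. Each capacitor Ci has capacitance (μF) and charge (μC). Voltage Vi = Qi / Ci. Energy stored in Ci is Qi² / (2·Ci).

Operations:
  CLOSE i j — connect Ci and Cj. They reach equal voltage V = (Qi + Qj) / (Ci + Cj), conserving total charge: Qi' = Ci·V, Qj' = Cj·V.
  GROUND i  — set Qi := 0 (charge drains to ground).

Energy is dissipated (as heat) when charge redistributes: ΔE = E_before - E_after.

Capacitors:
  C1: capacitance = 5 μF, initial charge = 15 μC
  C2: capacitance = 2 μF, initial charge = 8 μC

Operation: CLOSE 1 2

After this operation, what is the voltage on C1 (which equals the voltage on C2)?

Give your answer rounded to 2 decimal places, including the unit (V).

Answer: 3.29 V

Derivation:
Initial: C1(5μF, Q=15μC, V=3.00V), C2(2μF, Q=8μC, V=4.00V)
Op 1: CLOSE 1-2: Q_total=23.00, C_total=7.00, V=3.29; Q1=16.43, Q2=6.57; dissipated=0.714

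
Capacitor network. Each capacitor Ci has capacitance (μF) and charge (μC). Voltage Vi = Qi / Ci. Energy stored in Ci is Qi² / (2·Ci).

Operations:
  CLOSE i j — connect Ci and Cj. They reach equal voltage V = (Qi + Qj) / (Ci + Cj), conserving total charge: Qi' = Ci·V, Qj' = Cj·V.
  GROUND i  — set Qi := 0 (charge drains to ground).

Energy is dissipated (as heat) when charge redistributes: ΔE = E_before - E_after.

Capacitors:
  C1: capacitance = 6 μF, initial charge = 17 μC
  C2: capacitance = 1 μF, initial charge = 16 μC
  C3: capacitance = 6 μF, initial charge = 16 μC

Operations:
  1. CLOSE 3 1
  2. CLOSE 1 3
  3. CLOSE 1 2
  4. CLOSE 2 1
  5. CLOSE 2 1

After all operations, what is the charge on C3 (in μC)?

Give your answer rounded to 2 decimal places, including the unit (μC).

Initial: C1(6μF, Q=17μC, V=2.83V), C2(1μF, Q=16μC, V=16.00V), C3(6μF, Q=16μC, V=2.67V)
Op 1: CLOSE 3-1: Q_total=33.00, C_total=12.00, V=2.75; Q3=16.50, Q1=16.50; dissipated=0.042
Op 2: CLOSE 1-3: Q_total=33.00, C_total=12.00, V=2.75; Q1=16.50, Q3=16.50; dissipated=0.000
Op 3: CLOSE 1-2: Q_total=32.50, C_total=7.00, V=4.64; Q1=27.86, Q2=4.64; dissipated=75.241
Op 4: CLOSE 2-1: Q_total=32.50, C_total=7.00, V=4.64; Q2=4.64, Q1=27.86; dissipated=0.000
Op 5: CLOSE 2-1: Q_total=32.50, C_total=7.00, V=4.64; Q2=4.64, Q1=27.86; dissipated=0.000
Final charges: Q1=27.86, Q2=4.64, Q3=16.50

Answer: 16.50 μC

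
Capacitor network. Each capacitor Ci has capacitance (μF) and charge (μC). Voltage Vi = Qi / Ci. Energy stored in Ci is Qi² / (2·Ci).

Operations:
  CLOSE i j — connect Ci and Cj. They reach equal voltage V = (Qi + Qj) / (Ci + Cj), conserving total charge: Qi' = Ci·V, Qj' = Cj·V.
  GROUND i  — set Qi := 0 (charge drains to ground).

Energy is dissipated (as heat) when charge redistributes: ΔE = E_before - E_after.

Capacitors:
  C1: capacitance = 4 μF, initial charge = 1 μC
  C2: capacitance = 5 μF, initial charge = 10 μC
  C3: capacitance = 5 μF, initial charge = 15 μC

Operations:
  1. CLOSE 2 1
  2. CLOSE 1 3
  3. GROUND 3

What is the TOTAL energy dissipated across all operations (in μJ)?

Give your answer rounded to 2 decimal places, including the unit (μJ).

Answer: 19.12 μJ

Derivation:
Initial: C1(4μF, Q=1μC, V=0.25V), C2(5μF, Q=10μC, V=2.00V), C3(5μF, Q=15μC, V=3.00V)
Op 1: CLOSE 2-1: Q_total=11.00, C_total=9.00, V=1.22; Q2=6.11, Q1=4.89; dissipated=3.403
Op 2: CLOSE 1-3: Q_total=19.89, C_total=9.00, V=2.21; Q1=8.84, Q3=11.05; dissipated=3.512
Op 3: GROUND 3: Q3=0; energy lost=12.209
Total dissipated: 19.123 μJ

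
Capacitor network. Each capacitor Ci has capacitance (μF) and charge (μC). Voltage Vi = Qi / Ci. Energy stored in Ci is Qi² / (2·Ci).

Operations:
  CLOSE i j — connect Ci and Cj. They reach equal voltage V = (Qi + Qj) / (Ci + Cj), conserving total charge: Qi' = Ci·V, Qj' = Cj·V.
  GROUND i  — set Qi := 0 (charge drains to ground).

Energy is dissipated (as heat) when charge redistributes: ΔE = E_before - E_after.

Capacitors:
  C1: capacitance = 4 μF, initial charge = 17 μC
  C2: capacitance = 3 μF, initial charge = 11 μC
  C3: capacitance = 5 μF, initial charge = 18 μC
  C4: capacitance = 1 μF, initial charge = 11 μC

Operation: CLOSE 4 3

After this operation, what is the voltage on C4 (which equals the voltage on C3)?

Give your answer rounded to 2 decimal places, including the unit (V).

Answer: 4.83 V

Derivation:
Initial: C1(4μF, Q=17μC, V=4.25V), C2(3μF, Q=11μC, V=3.67V), C3(5μF, Q=18μC, V=3.60V), C4(1μF, Q=11μC, V=11.00V)
Op 1: CLOSE 4-3: Q_total=29.00, C_total=6.00, V=4.83; Q4=4.83, Q3=24.17; dissipated=22.817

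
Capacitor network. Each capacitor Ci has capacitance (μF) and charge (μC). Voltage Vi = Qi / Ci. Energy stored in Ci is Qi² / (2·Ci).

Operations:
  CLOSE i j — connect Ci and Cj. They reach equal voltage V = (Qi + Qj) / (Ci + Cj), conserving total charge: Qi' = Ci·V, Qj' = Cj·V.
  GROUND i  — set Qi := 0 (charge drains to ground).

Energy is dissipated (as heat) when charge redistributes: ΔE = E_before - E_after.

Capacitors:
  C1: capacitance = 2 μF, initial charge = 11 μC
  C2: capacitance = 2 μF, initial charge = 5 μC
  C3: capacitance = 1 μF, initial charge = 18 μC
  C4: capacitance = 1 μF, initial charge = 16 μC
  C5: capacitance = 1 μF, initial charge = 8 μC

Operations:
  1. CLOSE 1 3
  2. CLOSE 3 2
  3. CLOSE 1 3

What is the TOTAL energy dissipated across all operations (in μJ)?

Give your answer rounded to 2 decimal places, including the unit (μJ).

Answer: 76.81 μJ

Derivation:
Initial: C1(2μF, Q=11μC, V=5.50V), C2(2μF, Q=5μC, V=2.50V), C3(1μF, Q=18μC, V=18.00V), C4(1μF, Q=16μC, V=16.00V), C5(1μF, Q=8μC, V=8.00V)
Op 1: CLOSE 1-3: Q_total=29.00, C_total=3.00, V=9.67; Q1=19.33, Q3=9.67; dissipated=52.083
Op 2: CLOSE 3-2: Q_total=14.67, C_total=3.00, V=4.89; Q3=4.89, Q2=9.78; dissipated=17.120
Op 3: CLOSE 1-3: Q_total=24.22, C_total=3.00, V=8.07; Q1=16.15, Q3=8.07; dissipated=7.609
Total dissipated: 76.813 μJ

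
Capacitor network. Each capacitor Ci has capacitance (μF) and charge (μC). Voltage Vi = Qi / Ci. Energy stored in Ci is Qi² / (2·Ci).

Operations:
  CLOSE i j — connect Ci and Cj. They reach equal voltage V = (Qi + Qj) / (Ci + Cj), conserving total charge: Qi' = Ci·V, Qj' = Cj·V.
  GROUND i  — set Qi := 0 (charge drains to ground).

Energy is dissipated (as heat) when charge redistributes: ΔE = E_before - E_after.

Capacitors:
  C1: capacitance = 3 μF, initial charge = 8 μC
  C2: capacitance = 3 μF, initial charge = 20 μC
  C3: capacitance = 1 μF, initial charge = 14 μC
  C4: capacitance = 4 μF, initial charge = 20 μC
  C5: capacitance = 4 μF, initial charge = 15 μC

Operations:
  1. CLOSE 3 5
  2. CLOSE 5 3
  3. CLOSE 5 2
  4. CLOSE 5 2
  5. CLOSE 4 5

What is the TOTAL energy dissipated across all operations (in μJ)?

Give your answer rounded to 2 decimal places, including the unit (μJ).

Answer: 44.04 μJ

Derivation:
Initial: C1(3μF, Q=8μC, V=2.67V), C2(3μF, Q=20μC, V=6.67V), C3(1μF, Q=14μC, V=14.00V), C4(4μF, Q=20μC, V=5.00V), C5(4μF, Q=15μC, V=3.75V)
Op 1: CLOSE 3-5: Q_total=29.00, C_total=5.00, V=5.80; Q3=5.80, Q5=23.20; dissipated=42.025
Op 2: CLOSE 5-3: Q_total=29.00, C_total=5.00, V=5.80; Q5=23.20, Q3=5.80; dissipated=0.000
Op 3: CLOSE 5-2: Q_total=43.20, C_total=7.00, V=6.17; Q5=24.69, Q2=18.51; dissipated=0.644
Op 4: CLOSE 5-2: Q_total=43.20, C_total=7.00, V=6.17; Q5=24.69, Q2=18.51; dissipated=0.000
Op 5: CLOSE 4-5: Q_total=44.69, C_total=8.00, V=5.59; Q4=22.34, Q5=22.34; dissipated=1.372
Total dissipated: 44.041 μJ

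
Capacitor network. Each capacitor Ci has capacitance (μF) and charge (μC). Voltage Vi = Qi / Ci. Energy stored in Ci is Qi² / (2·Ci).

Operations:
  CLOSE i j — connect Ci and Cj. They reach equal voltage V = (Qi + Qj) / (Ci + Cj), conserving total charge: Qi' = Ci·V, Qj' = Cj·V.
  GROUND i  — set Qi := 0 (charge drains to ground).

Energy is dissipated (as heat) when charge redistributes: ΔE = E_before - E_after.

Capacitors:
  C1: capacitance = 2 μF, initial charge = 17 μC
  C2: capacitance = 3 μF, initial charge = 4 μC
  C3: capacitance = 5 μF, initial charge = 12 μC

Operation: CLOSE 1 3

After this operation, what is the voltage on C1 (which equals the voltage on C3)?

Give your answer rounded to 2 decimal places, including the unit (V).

Initial: C1(2μF, Q=17μC, V=8.50V), C2(3μF, Q=4μC, V=1.33V), C3(5μF, Q=12μC, V=2.40V)
Op 1: CLOSE 1-3: Q_total=29.00, C_total=7.00, V=4.14; Q1=8.29, Q3=20.71; dissipated=26.579

Answer: 4.14 V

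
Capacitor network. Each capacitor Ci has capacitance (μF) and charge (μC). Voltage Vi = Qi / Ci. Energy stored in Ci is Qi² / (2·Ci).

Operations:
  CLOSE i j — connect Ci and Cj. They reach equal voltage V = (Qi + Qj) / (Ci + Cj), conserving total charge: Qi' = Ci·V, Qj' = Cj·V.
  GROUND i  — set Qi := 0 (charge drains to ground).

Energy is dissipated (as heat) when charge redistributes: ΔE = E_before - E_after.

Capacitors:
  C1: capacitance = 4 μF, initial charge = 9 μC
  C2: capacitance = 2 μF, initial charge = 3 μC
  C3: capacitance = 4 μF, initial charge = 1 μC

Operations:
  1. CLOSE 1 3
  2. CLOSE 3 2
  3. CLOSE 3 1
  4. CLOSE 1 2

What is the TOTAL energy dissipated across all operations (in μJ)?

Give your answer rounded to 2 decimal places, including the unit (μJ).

Initial: C1(4μF, Q=9μC, V=2.25V), C2(2μF, Q=3μC, V=1.50V), C3(4μF, Q=1μC, V=0.25V)
Op 1: CLOSE 1-3: Q_total=10.00, C_total=8.00, V=1.25; Q1=5.00, Q3=5.00; dissipated=4.000
Op 2: CLOSE 3-2: Q_total=8.00, C_total=6.00, V=1.33; Q3=5.33, Q2=2.67; dissipated=0.042
Op 3: CLOSE 3-1: Q_total=10.33, C_total=8.00, V=1.29; Q3=5.17, Q1=5.17; dissipated=0.007
Op 4: CLOSE 1-2: Q_total=7.83, C_total=6.00, V=1.31; Q1=5.22, Q2=2.61; dissipated=0.001
Total dissipated: 4.050 μJ

Answer: 4.05 μJ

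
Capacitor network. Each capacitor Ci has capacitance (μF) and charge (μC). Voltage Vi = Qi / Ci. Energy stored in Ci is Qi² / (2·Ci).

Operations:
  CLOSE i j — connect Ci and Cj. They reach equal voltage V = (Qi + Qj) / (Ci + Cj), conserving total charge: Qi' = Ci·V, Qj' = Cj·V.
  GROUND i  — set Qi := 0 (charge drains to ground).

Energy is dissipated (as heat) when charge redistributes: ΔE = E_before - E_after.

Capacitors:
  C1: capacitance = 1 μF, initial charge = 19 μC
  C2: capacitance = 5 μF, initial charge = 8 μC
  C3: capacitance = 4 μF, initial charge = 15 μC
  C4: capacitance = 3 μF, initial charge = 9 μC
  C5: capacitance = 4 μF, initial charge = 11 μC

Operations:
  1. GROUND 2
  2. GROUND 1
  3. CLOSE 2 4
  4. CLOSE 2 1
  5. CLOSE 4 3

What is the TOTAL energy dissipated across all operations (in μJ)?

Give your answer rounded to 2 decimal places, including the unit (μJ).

Initial: C1(1μF, Q=19μC, V=19.00V), C2(5μF, Q=8μC, V=1.60V), C3(4μF, Q=15μC, V=3.75V), C4(3μF, Q=9μC, V=3.00V), C5(4μF, Q=11μC, V=2.75V)
Op 1: GROUND 2: Q2=0; energy lost=6.400
Op 2: GROUND 1: Q1=0; energy lost=180.500
Op 3: CLOSE 2-4: Q_total=9.00, C_total=8.00, V=1.12; Q2=5.62, Q4=3.38; dissipated=8.438
Op 4: CLOSE 2-1: Q_total=5.62, C_total=6.00, V=0.94; Q2=4.69, Q1=0.94; dissipated=0.527
Op 5: CLOSE 4-3: Q_total=18.38, C_total=7.00, V=2.62; Q4=7.88, Q3=10.50; dissipated=5.906
Total dissipated: 201.771 μJ

Answer: 201.77 μJ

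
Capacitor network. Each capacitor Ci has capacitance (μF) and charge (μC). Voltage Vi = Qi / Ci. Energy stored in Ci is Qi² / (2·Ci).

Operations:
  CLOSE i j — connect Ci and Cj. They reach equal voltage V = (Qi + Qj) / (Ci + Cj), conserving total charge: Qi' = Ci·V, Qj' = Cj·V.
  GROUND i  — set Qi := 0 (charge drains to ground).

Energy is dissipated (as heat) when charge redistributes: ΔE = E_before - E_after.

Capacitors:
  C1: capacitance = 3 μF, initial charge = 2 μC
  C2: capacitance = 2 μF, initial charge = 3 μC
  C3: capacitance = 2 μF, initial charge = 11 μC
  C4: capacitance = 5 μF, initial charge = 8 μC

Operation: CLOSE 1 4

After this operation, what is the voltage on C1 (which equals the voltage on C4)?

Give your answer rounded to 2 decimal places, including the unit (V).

Answer: 1.25 V

Derivation:
Initial: C1(3μF, Q=2μC, V=0.67V), C2(2μF, Q=3μC, V=1.50V), C3(2μF, Q=11μC, V=5.50V), C4(5μF, Q=8μC, V=1.60V)
Op 1: CLOSE 1-4: Q_total=10.00, C_total=8.00, V=1.25; Q1=3.75, Q4=6.25; dissipated=0.817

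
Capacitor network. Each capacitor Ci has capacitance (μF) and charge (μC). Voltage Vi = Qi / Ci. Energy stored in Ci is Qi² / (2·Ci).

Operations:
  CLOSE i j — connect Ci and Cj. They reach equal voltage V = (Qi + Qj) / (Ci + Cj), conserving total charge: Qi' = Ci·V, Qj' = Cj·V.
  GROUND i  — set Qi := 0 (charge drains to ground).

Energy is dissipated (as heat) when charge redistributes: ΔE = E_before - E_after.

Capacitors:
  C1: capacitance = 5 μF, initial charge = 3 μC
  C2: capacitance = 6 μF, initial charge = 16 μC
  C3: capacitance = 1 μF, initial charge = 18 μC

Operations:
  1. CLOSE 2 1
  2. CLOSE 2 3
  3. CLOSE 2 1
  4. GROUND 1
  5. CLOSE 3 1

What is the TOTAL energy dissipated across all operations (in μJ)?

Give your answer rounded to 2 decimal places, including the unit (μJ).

Initial: C1(5μF, Q=3μC, V=0.60V), C2(6μF, Q=16μC, V=2.67V), C3(1μF, Q=18μC, V=18.00V)
Op 1: CLOSE 2-1: Q_total=19.00, C_total=11.00, V=1.73; Q2=10.36, Q1=8.64; dissipated=5.824
Op 2: CLOSE 2-3: Q_total=28.36, C_total=7.00, V=4.05; Q2=24.31, Q3=4.05; dissipated=113.486
Op 3: CLOSE 2-1: Q_total=32.95, C_total=11.00, V=3.00; Q2=17.97, Q1=14.98; dissipated=7.369
Op 4: GROUND 1: Q1=0; energy lost=22.429
Op 5: CLOSE 3-1: Q_total=4.05, C_total=6.00, V=0.68; Q3=0.68, Q1=3.38; dissipated=6.841
Total dissipated: 155.950 μJ

Answer: 155.95 μJ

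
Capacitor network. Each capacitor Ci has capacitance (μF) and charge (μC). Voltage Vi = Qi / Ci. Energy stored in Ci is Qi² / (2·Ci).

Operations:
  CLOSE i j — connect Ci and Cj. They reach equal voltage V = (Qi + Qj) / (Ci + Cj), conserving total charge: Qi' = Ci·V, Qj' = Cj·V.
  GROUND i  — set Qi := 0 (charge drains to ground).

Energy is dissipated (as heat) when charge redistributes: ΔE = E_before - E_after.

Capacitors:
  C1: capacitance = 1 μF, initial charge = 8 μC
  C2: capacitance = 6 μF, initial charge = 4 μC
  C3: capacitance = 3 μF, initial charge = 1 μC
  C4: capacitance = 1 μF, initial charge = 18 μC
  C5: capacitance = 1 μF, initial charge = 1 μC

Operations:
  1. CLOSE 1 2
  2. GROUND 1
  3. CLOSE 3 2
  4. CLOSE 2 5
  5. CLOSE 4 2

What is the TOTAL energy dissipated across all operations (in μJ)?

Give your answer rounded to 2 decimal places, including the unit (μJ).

Answer: 147.16 μJ

Derivation:
Initial: C1(1μF, Q=8μC, V=8.00V), C2(6μF, Q=4μC, V=0.67V), C3(3μF, Q=1μC, V=0.33V), C4(1μF, Q=18μC, V=18.00V), C5(1μF, Q=1μC, V=1.00V)
Op 1: CLOSE 1-2: Q_total=12.00, C_total=7.00, V=1.71; Q1=1.71, Q2=10.29; dissipated=23.048
Op 2: GROUND 1: Q1=0; energy lost=1.469
Op 3: CLOSE 3-2: Q_total=11.29, C_total=9.00, V=1.25; Q3=3.76, Q2=7.52; dissipated=1.907
Op 4: CLOSE 2-5: Q_total=8.52, C_total=7.00, V=1.22; Q2=7.31, Q5=1.22; dissipated=0.028
Op 5: CLOSE 4-2: Q_total=25.31, C_total=7.00, V=3.62; Q4=3.62, Q2=21.69; dissipated=120.705
Total dissipated: 147.157 μJ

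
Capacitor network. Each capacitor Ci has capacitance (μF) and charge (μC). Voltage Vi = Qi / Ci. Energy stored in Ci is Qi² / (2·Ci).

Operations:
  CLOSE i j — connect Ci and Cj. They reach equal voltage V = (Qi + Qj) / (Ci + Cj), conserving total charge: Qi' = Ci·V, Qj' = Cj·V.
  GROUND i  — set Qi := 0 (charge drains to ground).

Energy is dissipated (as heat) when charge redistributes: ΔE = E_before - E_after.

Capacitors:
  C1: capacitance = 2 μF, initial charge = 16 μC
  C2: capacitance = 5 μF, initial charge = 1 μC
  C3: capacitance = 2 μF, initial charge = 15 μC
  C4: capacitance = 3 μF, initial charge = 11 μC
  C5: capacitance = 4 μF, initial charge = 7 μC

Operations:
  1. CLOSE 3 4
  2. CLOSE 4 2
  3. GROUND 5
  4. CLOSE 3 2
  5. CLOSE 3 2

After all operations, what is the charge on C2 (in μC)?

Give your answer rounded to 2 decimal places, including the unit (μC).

Initial: C1(2μF, Q=16μC, V=8.00V), C2(5μF, Q=1μC, V=0.20V), C3(2μF, Q=15μC, V=7.50V), C4(3μF, Q=11μC, V=3.67V), C5(4μF, Q=7μC, V=1.75V)
Op 1: CLOSE 3-4: Q_total=26.00, C_total=5.00, V=5.20; Q3=10.40, Q4=15.60; dissipated=8.817
Op 2: CLOSE 4-2: Q_total=16.60, C_total=8.00, V=2.08; Q4=6.22, Q2=10.38; dissipated=23.438
Op 3: GROUND 5: Q5=0; energy lost=6.125
Op 4: CLOSE 3-2: Q_total=20.77, C_total=7.00, V=2.97; Q3=5.94, Q2=14.84; dissipated=6.975
Op 5: CLOSE 3-2: Q_total=20.77, C_total=7.00, V=2.97; Q3=5.94, Q2=14.84; dissipated=0.000
Final charges: Q1=16.00, Q2=14.84, Q3=5.94, Q4=6.22, Q5=0.00

Answer: 14.84 μC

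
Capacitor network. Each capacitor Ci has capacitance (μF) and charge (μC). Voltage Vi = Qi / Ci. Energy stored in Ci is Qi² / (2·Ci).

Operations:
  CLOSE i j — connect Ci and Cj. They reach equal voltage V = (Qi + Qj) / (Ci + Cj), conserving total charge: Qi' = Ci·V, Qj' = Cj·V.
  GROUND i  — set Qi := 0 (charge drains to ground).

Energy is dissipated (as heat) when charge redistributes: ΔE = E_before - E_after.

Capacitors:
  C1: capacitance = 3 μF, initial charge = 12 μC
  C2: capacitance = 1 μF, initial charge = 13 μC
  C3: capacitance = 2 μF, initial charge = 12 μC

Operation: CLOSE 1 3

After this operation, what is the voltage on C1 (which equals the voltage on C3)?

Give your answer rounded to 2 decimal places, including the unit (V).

Initial: C1(3μF, Q=12μC, V=4.00V), C2(1μF, Q=13μC, V=13.00V), C3(2μF, Q=12μC, V=6.00V)
Op 1: CLOSE 1-3: Q_total=24.00, C_total=5.00, V=4.80; Q1=14.40, Q3=9.60; dissipated=2.400

Answer: 4.80 V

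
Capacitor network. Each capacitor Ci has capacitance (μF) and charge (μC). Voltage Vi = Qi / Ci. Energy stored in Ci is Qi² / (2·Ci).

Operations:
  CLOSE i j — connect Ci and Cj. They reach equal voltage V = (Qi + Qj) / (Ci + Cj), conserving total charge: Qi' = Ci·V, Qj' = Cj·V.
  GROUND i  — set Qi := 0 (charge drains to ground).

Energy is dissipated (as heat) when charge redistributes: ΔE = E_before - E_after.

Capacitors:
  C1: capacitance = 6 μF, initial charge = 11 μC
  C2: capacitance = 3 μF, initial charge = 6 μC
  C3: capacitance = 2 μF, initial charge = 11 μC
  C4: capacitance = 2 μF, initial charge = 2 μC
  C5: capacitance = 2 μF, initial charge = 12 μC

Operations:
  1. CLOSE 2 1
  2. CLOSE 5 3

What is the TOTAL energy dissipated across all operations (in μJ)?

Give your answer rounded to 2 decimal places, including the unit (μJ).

Answer: 0.15 μJ

Derivation:
Initial: C1(6μF, Q=11μC, V=1.83V), C2(3μF, Q=6μC, V=2.00V), C3(2μF, Q=11μC, V=5.50V), C4(2μF, Q=2μC, V=1.00V), C5(2μF, Q=12μC, V=6.00V)
Op 1: CLOSE 2-1: Q_total=17.00, C_total=9.00, V=1.89; Q2=5.67, Q1=11.33; dissipated=0.028
Op 2: CLOSE 5-3: Q_total=23.00, C_total=4.00, V=5.75; Q5=11.50, Q3=11.50; dissipated=0.125
Total dissipated: 0.153 μJ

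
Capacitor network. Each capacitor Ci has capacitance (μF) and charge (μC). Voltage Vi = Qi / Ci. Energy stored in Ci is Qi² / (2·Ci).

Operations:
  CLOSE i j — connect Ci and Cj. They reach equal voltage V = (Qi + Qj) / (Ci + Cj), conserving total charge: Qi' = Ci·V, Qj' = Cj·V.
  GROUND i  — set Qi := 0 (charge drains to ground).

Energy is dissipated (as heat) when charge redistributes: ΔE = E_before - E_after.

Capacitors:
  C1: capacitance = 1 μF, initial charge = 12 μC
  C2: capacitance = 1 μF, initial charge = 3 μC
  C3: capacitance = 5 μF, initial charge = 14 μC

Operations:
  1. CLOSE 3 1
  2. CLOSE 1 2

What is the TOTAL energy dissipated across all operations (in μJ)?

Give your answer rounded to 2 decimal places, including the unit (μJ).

Initial: C1(1μF, Q=12μC, V=12.00V), C2(1μF, Q=3μC, V=3.00V), C3(5μF, Q=14μC, V=2.80V)
Op 1: CLOSE 3-1: Q_total=26.00, C_total=6.00, V=4.33; Q3=21.67, Q1=4.33; dissipated=35.267
Op 2: CLOSE 1-2: Q_total=7.33, C_total=2.00, V=3.67; Q1=3.67, Q2=3.67; dissipated=0.444
Total dissipated: 35.711 μJ

Answer: 35.71 μJ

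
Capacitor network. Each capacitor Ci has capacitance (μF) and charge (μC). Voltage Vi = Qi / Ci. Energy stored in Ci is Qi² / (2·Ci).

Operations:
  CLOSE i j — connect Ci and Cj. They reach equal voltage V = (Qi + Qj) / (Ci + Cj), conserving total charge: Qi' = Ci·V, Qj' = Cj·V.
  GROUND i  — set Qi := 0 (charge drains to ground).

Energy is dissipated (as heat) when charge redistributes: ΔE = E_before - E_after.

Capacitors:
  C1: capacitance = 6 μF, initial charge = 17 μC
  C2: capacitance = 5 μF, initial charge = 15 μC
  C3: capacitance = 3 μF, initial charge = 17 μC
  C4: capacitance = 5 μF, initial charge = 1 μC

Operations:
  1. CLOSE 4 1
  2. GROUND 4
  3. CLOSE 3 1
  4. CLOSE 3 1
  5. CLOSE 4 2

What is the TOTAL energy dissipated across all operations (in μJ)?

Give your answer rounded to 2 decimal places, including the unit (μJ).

Initial: C1(6μF, Q=17μC, V=2.83V), C2(5μF, Q=15μC, V=3.00V), C3(3μF, Q=17μC, V=5.67V), C4(5μF, Q=1μC, V=0.20V)
Op 1: CLOSE 4-1: Q_total=18.00, C_total=11.00, V=1.64; Q4=8.18, Q1=9.82; dissipated=9.456
Op 2: GROUND 4: Q4=0; energy lost=6.694
Op 3: CLOSE 3-1: Q_total=26.82, C_total=9.00, V=2.98; Q3=8.94, Q1=17.88; dissipated=16.243
Op 4: CLOSE 3-1: Q_total=26.82, C_total=9.00, V=2.98; Q3=8.94, Q1=17.88; dissipated=0.000
Op 5: CLOSE 4-2: Q_total=15.00, C_total=10.00, V=1.50; Q4=7.50, Q2=7.50; dissipated=11.250
Total dissipated: 43.644 μJ

Answer: 43.64 μJ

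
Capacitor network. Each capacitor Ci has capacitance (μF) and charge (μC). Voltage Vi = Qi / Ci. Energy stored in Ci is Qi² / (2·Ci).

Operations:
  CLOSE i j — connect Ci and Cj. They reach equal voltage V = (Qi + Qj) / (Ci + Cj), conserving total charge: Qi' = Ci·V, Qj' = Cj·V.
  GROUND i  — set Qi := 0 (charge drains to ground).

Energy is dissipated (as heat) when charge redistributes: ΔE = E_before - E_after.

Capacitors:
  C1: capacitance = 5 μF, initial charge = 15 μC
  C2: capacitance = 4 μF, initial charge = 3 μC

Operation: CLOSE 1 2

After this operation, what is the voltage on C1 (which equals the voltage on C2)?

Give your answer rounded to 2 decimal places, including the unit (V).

Initial: C1(5μF, Q=15μC, V=3.00V), C2(4μF, Q=3μC, V=0.75V)
Op 1: CLOSE 1-2: Q_total=18.00, C_total=9.00, V=2.00; Q1=10.00, Q2=8.00; dissipated=5.625

Answer: 2.00 V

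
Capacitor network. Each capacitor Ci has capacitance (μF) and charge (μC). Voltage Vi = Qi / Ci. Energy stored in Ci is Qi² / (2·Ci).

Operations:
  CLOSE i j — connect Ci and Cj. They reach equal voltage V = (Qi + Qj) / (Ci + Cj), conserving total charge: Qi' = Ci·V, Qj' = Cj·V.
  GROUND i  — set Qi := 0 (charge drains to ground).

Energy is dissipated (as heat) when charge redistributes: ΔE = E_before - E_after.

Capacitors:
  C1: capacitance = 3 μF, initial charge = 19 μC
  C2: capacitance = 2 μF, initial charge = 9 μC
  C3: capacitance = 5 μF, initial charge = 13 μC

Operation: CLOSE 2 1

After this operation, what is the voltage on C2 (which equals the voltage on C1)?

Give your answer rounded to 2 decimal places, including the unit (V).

Answer: 5.60 V

Derivation:
Initial: C1(3μF, Q=19μC, V=6.33V), C2(2μF, Q=9μC, V=4.50V), C3(5μF, Q=13μC, V=2.60V)
Op 1: CLOSE 2-1: Q_total=28.00, C_total=5.00, V=5.60; Q2=11.20, Q1=16.80; dissipated=2.017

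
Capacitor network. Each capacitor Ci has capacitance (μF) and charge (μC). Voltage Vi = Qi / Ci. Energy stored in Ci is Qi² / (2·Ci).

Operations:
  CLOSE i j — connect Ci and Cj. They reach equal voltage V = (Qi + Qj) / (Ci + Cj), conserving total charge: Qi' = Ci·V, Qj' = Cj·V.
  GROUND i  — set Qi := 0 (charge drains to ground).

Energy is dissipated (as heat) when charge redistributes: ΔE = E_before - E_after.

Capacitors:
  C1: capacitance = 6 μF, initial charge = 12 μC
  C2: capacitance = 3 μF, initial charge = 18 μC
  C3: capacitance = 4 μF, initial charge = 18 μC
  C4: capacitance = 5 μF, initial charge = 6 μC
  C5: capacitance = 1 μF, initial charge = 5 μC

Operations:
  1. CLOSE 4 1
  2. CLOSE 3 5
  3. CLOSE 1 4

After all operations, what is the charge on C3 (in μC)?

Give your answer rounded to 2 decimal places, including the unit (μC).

Initial: C1(6μF, Q=12μC, V=2.00V), C2(3μF, Q=18μC, V=6.00V), C3(4μF, Q=18μC, V=4.50V), C4(5μF, Q=6μC, V=1.20V), C5(1μF, Q=5μC, V=5.00V)
Op 1: CLOSE 4-1: Q_total=18.00, C_total=11.00, V=1.64; Q4=8.18, Q1=9.82; dissipated=0.873
Op 2: CLOSE 3-5: Q_total=23.00, C_total=5.00, V=4.60; Q3=18.40, Q5=4.60; dissipated=0.100
Op 3: CLOSE 1-4: Q_total=18.00, C_total=11.00, V=1.64; Q1=9.82, Q4=8.18; dissipated=0.000
Final charges: Q1=9.82, Q2=18.00, Q3=18.40, Q4=8.18, Q5=4.60

Answer: 18.40 μC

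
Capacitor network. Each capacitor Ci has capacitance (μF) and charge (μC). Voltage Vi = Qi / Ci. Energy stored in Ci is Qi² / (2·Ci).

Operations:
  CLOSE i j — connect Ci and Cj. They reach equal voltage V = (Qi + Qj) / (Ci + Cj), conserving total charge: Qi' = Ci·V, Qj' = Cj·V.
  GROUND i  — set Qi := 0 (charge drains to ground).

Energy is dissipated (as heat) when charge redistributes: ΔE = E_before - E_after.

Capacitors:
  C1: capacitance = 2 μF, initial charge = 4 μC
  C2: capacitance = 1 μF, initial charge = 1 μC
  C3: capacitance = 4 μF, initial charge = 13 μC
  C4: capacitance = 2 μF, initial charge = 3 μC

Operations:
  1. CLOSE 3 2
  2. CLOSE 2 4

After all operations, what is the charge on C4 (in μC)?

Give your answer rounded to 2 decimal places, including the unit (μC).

Initial: C1(2μF, Q=4μC, V=2.00V), C2(1μF, Q=1μC, V=1.00V), C3(4μF, Q=13μC, V=3.25V), C4(2μF, Q=3μC, V=1.50V)
Op 1: CLOSE 3-2: Q_total=14.00, C_total=5.00, V=2.80; Q3=11.20, Q2=2.80; dissipated=2.025
Op 2: CLOSE 2-4: Q_total=5.80, C_total=3.00, V=1.93; Q2=1.93, Q4=3.87; dissipated=0.563
Final charges: Q1=4.00, Q2=1.93, Q3=11.20, Q4=3.87

Answer: 3.87 μC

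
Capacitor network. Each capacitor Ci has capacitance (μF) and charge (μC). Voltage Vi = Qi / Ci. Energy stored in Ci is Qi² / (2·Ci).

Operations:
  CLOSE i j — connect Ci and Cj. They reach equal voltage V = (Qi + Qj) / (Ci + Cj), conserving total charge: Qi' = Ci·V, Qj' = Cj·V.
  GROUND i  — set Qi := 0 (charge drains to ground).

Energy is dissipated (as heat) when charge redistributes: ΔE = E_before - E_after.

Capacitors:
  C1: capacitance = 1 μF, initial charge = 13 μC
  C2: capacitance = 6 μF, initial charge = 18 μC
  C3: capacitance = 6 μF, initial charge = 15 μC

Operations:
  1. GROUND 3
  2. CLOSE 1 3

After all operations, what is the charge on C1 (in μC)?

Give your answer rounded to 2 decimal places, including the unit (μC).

Answer: 1.86 μC

Derivation:
Initial: C1(1μF, Q=13μC, V=13.00V), C2(6μF, Q=18μC, V=3.00V), C3(6μF, Q=15μC, V=2.50V)
Op 1: GROUND 3: Q3=0; energy lost=18.750
Op 2: CLOSE 1-3: Q_total=13.00, C_total=7.00, V=1.86; Q1=1.86, Q3=11.14; dissipated=72.429
Final charges: Q1=1.86, Q2=18.00, Q3=11.14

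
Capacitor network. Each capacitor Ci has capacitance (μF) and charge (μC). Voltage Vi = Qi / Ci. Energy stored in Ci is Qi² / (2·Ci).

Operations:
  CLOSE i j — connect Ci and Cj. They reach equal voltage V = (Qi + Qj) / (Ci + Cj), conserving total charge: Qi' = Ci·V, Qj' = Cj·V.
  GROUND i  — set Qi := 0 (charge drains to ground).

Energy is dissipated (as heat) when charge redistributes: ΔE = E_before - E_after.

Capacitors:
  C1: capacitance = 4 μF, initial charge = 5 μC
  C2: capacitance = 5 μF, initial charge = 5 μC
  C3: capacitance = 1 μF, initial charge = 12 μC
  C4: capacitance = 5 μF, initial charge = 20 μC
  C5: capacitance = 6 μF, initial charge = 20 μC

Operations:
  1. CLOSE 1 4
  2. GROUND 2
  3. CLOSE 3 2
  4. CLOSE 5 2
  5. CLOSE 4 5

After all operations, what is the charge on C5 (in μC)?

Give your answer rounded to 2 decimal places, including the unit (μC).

Initial: C1(4μF, Q=5μC, V=1.25V), C2(5μF, Q=5μC, V=1.00V), C3(1μF, Q=12μC, V=12.00V), C4(5μF, Q=20μC, V=4.00V), C5(6μF, Q=20μC, V=3.33V)
Op 1: CLOSE 1-4: Q_total=25.00, C_total=9.00, V=2.78; Q1=11.11, Q4=13.89; dissipated=8.403
Op 2: GROUND 2: Q2=0; energy lost=2.500
Op 3: CLOSE 3-2: Q_total=12.00, C_total=6.00, V=2.00; Q3=2.00, Q2=10.00; dissipated=60.000
Op 4: CLOSE 5-2: Q_total=30.00, C_total=11.00, V=2.73; Q5=16.36, Q2=13.64; dissipated=2.424
Op 5: CLOSE 4-5: Q_total=30.25, C_total=11.00, V=2.75; Q4=13.75, Q5=16.50; dissipated=0.003
Final charges: Q1=11.11, Q2=13.64, Q3=2.00, Q4=13.75, Q5=16.50

Answer: 16.50 μC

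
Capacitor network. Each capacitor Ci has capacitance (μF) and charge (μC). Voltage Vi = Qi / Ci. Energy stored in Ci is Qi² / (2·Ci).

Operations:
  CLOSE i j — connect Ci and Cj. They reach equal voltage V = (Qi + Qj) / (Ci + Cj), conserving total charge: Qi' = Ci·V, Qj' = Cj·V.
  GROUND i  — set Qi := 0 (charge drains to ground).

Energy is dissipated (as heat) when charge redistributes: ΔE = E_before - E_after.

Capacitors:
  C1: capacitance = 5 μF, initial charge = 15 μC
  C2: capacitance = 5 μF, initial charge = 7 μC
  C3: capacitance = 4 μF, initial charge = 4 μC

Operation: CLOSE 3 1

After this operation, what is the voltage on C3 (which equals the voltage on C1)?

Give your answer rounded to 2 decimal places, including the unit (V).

Answer: 2.11 V

Derivation:
Initial: C1(5μF, Q=15μC, V=3.00V), C2(5μF, Q=7μC, V=1.40V), C3(4μF, Q=4μC, V=1.00V)
Op 1: CLOSE 3-1: Q_total=19.00, C_total=9.00, V=2.11; Q3=8.44, Q1=10.56; dissipated=4.444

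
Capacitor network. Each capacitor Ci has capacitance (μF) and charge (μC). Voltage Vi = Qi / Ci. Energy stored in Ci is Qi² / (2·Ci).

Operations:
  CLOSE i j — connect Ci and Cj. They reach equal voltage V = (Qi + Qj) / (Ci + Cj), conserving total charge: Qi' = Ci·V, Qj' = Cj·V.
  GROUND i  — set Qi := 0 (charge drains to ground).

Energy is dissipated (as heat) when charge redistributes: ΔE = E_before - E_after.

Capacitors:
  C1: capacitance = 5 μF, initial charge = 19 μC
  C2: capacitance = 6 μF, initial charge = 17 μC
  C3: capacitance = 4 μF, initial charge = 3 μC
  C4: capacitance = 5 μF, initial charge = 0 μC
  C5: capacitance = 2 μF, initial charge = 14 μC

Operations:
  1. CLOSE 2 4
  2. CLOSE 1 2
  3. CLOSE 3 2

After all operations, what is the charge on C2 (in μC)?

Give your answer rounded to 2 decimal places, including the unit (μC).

Answer: 11.05 μC

Derivation:
Initial: C1(5μF, Q=19μC, V=3.80V), C2(6μF, Q=17μC, V=2.83V), C3(4μF, Q=3μC, V=0.75V), C4(5μF, Q=0μC, V=0.00V), C5(2μF, Q=14μC, V=7.00V)
Op 1: CLOSE 2-4: Q_total=17.00, C_total=11.00, V=1.55; Q2=9.27, Q4=7.73; dissipated=10.947
Op 2: CLOSE 1-2: Q_total=28.27, C_total=11.00, V=2.57; Q1=12.85, Q2=15.42; dissipated=6.931
Op 3: CLOSE 3-2: Q_total=18.42, C_total=10.00, V=1.84; Q3=7.37, Q2=11.05; dissipated=3.976
Final charges: Q1=12.85, Q2=11.05, Q3=7.37, Q4=7.73, Q5=14.00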